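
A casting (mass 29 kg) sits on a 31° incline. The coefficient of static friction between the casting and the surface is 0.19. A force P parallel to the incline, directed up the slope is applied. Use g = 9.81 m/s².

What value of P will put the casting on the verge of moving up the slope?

At impending motion up the slope, friction acts down-slope at its limit: f = μ_s N.
P is parallel to the surface, so N = m g cos θ = 244 N.
Along the incline: P = m g sin θ + μ_s N = 147 + 0.19×244 = 193 N.

P ≈ 193 N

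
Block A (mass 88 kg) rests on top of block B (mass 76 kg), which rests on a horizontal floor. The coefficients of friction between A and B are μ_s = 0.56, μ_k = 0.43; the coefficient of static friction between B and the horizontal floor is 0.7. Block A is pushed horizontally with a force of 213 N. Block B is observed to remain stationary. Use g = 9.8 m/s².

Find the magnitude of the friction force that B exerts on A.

f ≈ 213 N

Normal force at the A–B interface: N₁ = m_A g = 862.4 N.
So the A–B interface can sustain at most μ_s N₁ = 482.9 N of static friction.
Since P = 213 N ≤ 482.9 N, A does not slip on B; friction on A equals P = 213 N.
B experiences an equal 213 N forward from A (third law). B is in equilibrium, so the floor supplies f₂ = 213 N of static friction (limit μ_s(m_A+m_B)g = 1125 N, not exceeded).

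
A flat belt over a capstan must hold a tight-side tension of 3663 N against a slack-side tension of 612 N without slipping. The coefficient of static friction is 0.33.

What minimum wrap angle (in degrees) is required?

T₂/T₁ = e^{μβ} → β = ln(T₂/T₁)/μ.
β = ln(3663/612)/0.33 = 1.789/0.33 = 5.422 rad.
In degrees: β = 5.422 × 180/π = 311°.

β_min ≈ 311°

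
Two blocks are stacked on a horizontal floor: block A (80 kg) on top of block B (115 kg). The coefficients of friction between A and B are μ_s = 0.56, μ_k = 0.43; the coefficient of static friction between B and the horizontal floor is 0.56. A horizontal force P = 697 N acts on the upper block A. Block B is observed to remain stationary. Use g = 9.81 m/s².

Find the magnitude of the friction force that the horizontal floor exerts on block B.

The normal force B exerts on A is simply A's weight, N₁ = 784.8 N.
So the A–B interface can sustain at most μ_s N₁ = 439.5 N of static friction.
P = 697 N exceeds that limit, so A slips over B and the interface friction becomes kinetic: f₁ = μ_k N₁ = 0.43×784.8 = 337 N.
B experiences an equal 337 N forward from A (third law). B is in equilibrium, so the floor supplies f₂ = 337 N of static friction (limit μ_s(m_A+m_B)g = 1071 N, not exceeded).

f ≈ 337 N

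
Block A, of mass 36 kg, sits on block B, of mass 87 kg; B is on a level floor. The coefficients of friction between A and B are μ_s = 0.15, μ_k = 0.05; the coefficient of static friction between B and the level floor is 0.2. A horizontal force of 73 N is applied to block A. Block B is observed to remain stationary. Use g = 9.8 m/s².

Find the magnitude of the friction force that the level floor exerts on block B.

f ≈ 17.6 N

Normal force at the A–B interface: N₁ = m_A g = 352.8 N.
So the A–B interface can sustain at most μ_s N₁ = 52.92 N of static friction.
P = 73 N exceeds that limit, so A slips over B and the interface friction becomes kinetic: f₁ = μ_k N₁ = 0.05×352.8 = 17.6 N.
By Newton's third law B feels 17.6 N forward from A. With B stationary, the floor's static friction on B balances it: f₂ = 17.6 N (well within μ_s(m_A+m_B)g = 241.1 N).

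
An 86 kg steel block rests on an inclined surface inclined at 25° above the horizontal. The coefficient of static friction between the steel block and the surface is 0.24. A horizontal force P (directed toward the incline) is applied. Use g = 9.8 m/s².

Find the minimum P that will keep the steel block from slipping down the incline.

P_min ≈ 172 N

The steel block tends to slide down (tan θ > μ_s), so at the point of impending slip friction acts up-slope at its limit: f = μ_s N.
Perpendicular to the incline: N = m g cos θ + P sin θ.
Along the incline: P cos θ + μ_s N = m g sin θ, i.e. P cos θ + μ_s (m g cos θ + P sin θ) = m g sin θ.
Solving, P (cos θ + μ_s sin θ) = m g (sin θ − μ_s cos θ), so P = 843×0.2051/1.008 = 172 N.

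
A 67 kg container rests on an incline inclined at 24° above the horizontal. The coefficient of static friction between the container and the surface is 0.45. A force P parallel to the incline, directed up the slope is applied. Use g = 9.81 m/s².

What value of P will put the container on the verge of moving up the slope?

P ≈ 538 N

At impending motion up the slope, friction acts down-slope at its limit: f = μ_s N.
P is parallel to the surface, so N = m g cos θ = 600 N.
Along the incline: P = m g sin θ + μ_s N = 267 + 0.45×600 = 538 N.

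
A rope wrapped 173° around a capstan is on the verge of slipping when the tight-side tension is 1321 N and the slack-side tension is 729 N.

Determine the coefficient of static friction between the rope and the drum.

μ ≈ 0.197

T₂/T₁ = e^{μβ} → μ = ln(T₂/T₁)/β.
β = 173° = 3.019 rad.
μ = ln(1321/729)/3.019 = ln(1.812)/3.019 = 0.197.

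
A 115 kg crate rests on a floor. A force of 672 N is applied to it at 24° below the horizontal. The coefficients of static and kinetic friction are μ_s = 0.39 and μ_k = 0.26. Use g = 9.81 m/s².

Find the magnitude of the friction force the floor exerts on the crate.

N = m g + P sin α = 1128 + 672×sin 24° = 1401 N.
Horizontally, friction must balance P cos α = 613.9 N.
The static-friction limit is μ_s N = 546.6 N.
The required friction exceeds μ_s N, so the crate moves and f = μ_k N = 364 N.

f ≈ 364 N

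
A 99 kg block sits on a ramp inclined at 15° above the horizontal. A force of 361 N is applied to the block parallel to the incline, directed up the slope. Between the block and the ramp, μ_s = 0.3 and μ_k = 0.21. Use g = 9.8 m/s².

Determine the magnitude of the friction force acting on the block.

Normal force: N = m g cos θ = 99 × 9.8 × cos 15° = 937.1 N.
For equilibrium along the incline the friction force must supply f = m g sin θ − P = 251.1 − 361 = -109.9 N (positive meaning up-slope).
The static-friction ceiling is μ_s N = 0.3 × 937.1 = 281.1 N.
Since |-109.9| ≤ 281.1 N, the block remains in static equilibrium and friction takes exactly the required value.

f ≈ 110 N (down the incline)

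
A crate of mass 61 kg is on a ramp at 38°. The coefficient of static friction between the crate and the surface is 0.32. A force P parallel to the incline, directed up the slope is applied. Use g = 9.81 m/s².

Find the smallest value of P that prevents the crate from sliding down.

The crate tends to slide down (tan θ > μ_s), so at the point of impending slip friction acts up-slope at its limit: f = μ_s N.
P is parallel to the surface, so N = m g cos θ = 472 N.
Along the incline: P + μ_s N = m g sin θ, so P = 368 − 0.32×472 = 218 N.

P_min ≈ 218 N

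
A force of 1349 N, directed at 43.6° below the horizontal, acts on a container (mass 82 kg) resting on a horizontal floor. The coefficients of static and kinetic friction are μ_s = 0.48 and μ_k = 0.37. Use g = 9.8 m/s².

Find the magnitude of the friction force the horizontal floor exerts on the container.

N = m g + P sin α = 803.6 + 1349×sin 43.6° = 1734 N.
For equilibrium, f = P cos α = 1349×cos 43.6° = 976.9 N.
The static-friction limit is μ_s N = 832.3 N.
976.9 > 832.3 N → the container slides; f = μ_k N = 0.37×1734 = 642 N.

f ≈ 642 N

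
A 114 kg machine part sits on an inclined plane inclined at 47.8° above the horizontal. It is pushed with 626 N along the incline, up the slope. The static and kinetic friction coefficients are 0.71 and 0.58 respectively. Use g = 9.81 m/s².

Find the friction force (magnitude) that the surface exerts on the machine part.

The normal reaction is N = m g cos θ = 751.2 N.
The friction needed for equilibrium is m g sin θ − P = 828.5 − 626 = 202.5 N, measured positive up-slope.
Static friction can supply at most μ_s N = 533.4 N.
Since |202.5| ≤ 533.4 N, the machine part remains in static equilibrium and friction takes exactly the required value.

f ≈ 202 N (up the incline)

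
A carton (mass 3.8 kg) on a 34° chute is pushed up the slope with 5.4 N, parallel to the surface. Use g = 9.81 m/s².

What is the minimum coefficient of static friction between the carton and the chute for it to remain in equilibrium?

μ_s,min ≈ 0.5

N = m g cos θ = 30.9 N.
Friction must make up the shortfall along the incline: f = m g sin θ − P = 20.85 − 5.4 = 15.45 N.
At the threshold f = μ_s N, so μ_s,min = 15.45/30.9 = 0.5.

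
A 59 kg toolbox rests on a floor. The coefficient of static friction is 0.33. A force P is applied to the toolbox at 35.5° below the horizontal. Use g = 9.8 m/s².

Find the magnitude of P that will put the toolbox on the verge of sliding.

N = m g + P sin α (the push presses the toolbox into the floor).
At impending slip, P cos α = μ_s N = μ_s (m g + P sin α).
Solving: P (cos α − μ_s sin α) = μ_s m g → P = 0.33×578/(cos 35.5° − 0.33 sin 35.5°) = 191/0.6225 = 307 N.

P ≈ 307 N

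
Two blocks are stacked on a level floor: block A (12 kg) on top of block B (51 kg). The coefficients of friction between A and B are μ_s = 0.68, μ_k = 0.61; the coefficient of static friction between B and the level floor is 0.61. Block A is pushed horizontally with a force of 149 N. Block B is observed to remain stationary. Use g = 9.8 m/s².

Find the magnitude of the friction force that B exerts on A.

Between the blocks, N₁ = m_A g = 117.6 N.
So the A–B interface can sustain at most μ_s N₁ = 79.97 N of static friction.
Since P = 149 N > 79.97 N, A slides on B; the A–B friction is kinetic: f₁ = μ_k N₁ = 0.61×117.6 = 71.7 N.
By Newton's third law B feels 71.7 N forward from A. With B stationary, the floor's static friction on B balances it: f₂ = 71.7 N (well within μ_s(m_A+m_B)g = 376.6 N).

f ≈ 71.7 N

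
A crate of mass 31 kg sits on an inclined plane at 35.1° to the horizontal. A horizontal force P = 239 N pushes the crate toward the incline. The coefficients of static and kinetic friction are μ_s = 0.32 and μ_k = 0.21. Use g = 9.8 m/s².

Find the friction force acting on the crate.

The horizontal push has a component P sin θ into the surface, so N = m g cos θ + P sin θ = 248.6 + 137.4 = 386 N.
Along the incline, the net driving force (taking up-slope positive) is P cos θ − m g sin θ = 195.5 − 174.7 = 20.85 N, so equilibrium requires friction f = -20.85 N (down-slope).
Maximum static friction: μ_s N = 0.32 × 386 = 123.5 N.
Since 20.85 N is within the 123.5 N limit, the crate stays put and friction is exactly 20.9 N.

f ≈ 20.9 N (down the incline)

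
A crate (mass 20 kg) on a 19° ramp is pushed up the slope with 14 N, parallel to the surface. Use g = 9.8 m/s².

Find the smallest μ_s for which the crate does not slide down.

μ_s,min ≈ 0.269

N = m g cos θ = 185.3 N.
Friction must make up the shortfall along the incline: f = m g sin θ − P = 63.81 − 14 = 49.81 N.
At the threshold f = μ_s N, so μ_s,min = 49.81/185.3 = 0.269.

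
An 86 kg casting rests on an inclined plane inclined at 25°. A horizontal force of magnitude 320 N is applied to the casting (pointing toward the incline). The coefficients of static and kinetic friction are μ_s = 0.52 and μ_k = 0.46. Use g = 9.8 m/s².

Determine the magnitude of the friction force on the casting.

Normal direction: N = m g cos θ + P sin θ = 899.1 N.
Parallel to the incline: P cos θ − m g sin θ = 290 − 356.2 = -66.16 N; the friction needed to balance this is 66.16 N acting up the slope.
The limit of static friction is μ_s N = 467.5 N.
|f_req| = 66.16 ≤ 467.5 N → the casting is in equilibrium; friction equals the required value.

f ≈ 66.2 N (up the incline)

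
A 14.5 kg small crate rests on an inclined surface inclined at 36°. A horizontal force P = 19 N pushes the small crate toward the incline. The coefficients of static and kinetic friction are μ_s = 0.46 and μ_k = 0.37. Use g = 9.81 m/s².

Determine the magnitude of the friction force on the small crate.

f ≈ 46.7 N (up the incline)

Normal direction: N = m g cos θ + P sin θ = 126.2 N.
Parallel to the incline: P cos θ − m g sin θ = 15.37 − 83.61 = -68.24 N; the friction needed to balance this is 68.24 N acting up the slope.
Maximum static friction: μ_s N = 0.46 × 126.2 = 58.07 N.
The required 68.24 N exceeds the static limit, so the small crate slides down-slope and f = μ_k N = 0.37×126.2 = 46.7 N.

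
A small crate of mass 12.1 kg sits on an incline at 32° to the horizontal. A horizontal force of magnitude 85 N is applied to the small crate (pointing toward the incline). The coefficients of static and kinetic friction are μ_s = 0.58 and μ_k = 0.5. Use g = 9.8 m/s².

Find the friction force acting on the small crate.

f ≈ 9.25 N (down the incline)

Normal direction: N = m g cos θ + P sin θ = 145.6 N.
Parallel to the incline: P cos θ − m g sin θ = 72.08 − 62.84 = 9.246 N; the friction needed to balance this is 9.246 N acting down the slope.
Maximum static friction: μ_s N = 0.58 × 145.6 = 84.45 N.
|f_req| = 9.246 ≤ 84.45 N → the small crate is in equilibrium; friction equals the required value.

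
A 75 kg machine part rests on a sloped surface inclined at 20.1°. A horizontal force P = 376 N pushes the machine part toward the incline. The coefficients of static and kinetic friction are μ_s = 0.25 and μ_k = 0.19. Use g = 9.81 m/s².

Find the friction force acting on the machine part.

Normal direction: N = m g cos θ + P sin θ = 820.2 N.
Parallel to the incline: P cos θ − m g sin θ = 353.1 − 252.8 = 100.3 N; the friction needed to balance this is 100.3 N acting down the slope.
Maximum static friction: μ_s N = 0.25 × 820.2 = 205 N.
Since 100.3 N is within the 205 N limit, the machine part stays put and friction is exactly 100 N.

f ≈ 100 N (down the incline)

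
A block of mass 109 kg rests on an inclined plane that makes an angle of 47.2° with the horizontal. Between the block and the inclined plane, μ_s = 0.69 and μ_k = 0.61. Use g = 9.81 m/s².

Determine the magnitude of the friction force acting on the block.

f ≈ 443 N (up the incline)

Perpendicular to the surface, N = m g cos θ = 109·9.81·cos 47.2° = 726.5 N.
For equilibrium along the incline, friction must balance the weight component: f = m g sin θ = 784.6 N up the slope.
Static friction can supply at most μ_s N = 501.3 N.
|784.6| exceeds 501.3 N, so the block slips down-slope; friction is kinetic, f = μ_k N = 0.61×726.5 = 443 N.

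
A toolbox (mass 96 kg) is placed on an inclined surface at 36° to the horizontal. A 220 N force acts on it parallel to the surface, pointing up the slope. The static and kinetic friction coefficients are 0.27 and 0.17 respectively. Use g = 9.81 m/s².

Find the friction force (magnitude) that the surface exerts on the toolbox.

Perpendicular to the surface, N = m g cos θ = 96·9.81·cos 36° = 761.9 N.
The friction needed for equilibrium is m g sin θ − P = 553.6 − 220 = 333.6 N, measured positive up-slope.
Maximum static friction available: μ_s N = 0.27 × 761.9 = 205.7 N.
Since |333.6| > 205.7 N, static friction cannot hold it; the toolbox slides down the incline and kinetic friction applies: f = μ_k N = 0.17 × 761.9 = 130 N.

f ≈ 130 N (up the incline)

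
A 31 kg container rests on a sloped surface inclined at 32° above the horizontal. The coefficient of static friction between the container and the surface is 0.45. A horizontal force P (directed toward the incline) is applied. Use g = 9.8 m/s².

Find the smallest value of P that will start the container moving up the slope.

At impending motion up the slope, friction acts down-slope at its limit: f = μ_s N.
Perpendicular to the incline: N = m g cos θ + P sin θ.
Along the incline: P cos θ = m g sin θ + μ_s N = m g sin θ + μ_s (m g cos θ + P sin θ).
Solving, P (cos θ − μ_s sin θ) = m g (sin θ + μ_s cos θ), so P = 31×9.8×(sin 32° + 0.45 cos 32°)/(cos 32° − 0.45 sin 32°) = 304×0.9115/0.6096 = 454 N.

P ≈ 454 N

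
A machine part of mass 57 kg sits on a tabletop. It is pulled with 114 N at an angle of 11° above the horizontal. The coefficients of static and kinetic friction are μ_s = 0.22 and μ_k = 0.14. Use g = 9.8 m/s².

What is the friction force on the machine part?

f ≈ 112 N

Vertical equilibrium gives N = m g − P sin α = 536.8 N.
The horizontal driving force is P cos α = 111.9 N, so equilibrium needs friction f = 111.9 N.
The static-friction limit is μ_s N = 118.1 N.
111.9 ≤ 118.1 N → static; friction equals the required 112 N.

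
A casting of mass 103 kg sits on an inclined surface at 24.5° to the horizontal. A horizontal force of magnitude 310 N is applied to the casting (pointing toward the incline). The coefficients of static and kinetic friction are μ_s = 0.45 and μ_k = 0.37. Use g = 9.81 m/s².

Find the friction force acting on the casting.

f ≈ 137 N (up the incline)

Normal direction: N = m g cos θ + P sin θ = 1048 N.
Along the incline, the net driving force (taking up-slope positive) is P cos θ − m g sin θ = 282.1 − 419 = -136.9 N, so equilibrium requires friction f = 136.9 N (up-slope).
The limit of static friction is μ_s N = 471.6 N.
|f_req| = 136.9 ≤ 471.6 N → the casting is in equilibrium; friction equals the required value.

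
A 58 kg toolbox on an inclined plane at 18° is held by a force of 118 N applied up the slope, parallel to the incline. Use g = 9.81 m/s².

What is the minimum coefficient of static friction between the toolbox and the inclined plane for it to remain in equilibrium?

μ_s,min ≈ 0.107

N = m g cos θ = 541.1 N.
Friction must make up the shortfall along the incline: f = m g sin θ − P = 175.8 − 118 = 57.82 N.
At the threshold f = μ_s N, so μ_s,min = 57.82/541.1 = 0.107.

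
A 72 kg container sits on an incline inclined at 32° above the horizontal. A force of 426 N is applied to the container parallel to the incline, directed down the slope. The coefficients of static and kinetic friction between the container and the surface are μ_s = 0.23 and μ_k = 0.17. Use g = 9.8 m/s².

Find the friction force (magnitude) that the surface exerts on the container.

f ≈ 102 N (up the incline)

The normal reaction is N = m g cos θ = 598.4 N.
For equilibrium along the incline the friction force must supply f = m g sin θ + P = 373.9 + 426 = 799.9 N (positive meaning up-slope).
The static-friction ceiling is μ_s N = 0.23 × 598.4 = 137.6 N.
|799.9| exceeds 137.6 N, so the container slips down-slope; friction is kinetic, f = μ_k N = 0.17×598.4 = 102 N.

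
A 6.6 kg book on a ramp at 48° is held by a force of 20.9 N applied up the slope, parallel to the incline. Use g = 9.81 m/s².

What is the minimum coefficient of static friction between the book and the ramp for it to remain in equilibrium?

μ_s,min ≈ 0.628

N = m g cos θ = 43.32 N.
Friction must make up the shortfall along the incline: f = m g sin θ − P = 48.12 − 20.9 = 27.22 N.
At the threshold f = μ_s N, so μ_s,min = 27.22/43.32 = 0.628.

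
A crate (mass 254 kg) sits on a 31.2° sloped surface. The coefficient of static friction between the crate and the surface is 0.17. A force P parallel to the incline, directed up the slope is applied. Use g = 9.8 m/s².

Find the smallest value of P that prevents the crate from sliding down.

P_min ≈ 928 N

The crate tends to slide down (tan θ > μ_s), so at the point of impending slip friction acts up-slope at its limit: f = μ_s N.
P is parallel to the surface, so N = m g cos θ = 2130 N.
Along the incline: P + μ_s N = m g sin θ, so P = 1290 − 0.17×2130 = 928 N.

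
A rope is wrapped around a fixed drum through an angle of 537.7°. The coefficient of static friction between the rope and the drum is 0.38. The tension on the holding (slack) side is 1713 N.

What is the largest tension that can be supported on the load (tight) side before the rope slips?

T_max ≈ 60600 N

At impending slip the capstan equation gives T₂/T₁ = e^{μβ} with β in radians.
β = 537.7° × π/180 = 9.385 rad.
e^{μβ} = e^{0.38×9.385} = 35.38.
T₂ = T₁ · e^{μβ} = 1713 × 35.38 = 60600 N.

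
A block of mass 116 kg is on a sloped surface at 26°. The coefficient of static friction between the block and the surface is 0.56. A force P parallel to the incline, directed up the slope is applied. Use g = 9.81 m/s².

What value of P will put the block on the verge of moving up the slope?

P ≈ 1070 N

At impending motion up the slope, friction acts down-slope at its limit: f = μ_s N.
P is parallel to the surface, so N = m g cos θ = 1020 N.
Along the incline: P = m g sin θ + μ_s N = 499 + 0.56×1020 = 1070 N.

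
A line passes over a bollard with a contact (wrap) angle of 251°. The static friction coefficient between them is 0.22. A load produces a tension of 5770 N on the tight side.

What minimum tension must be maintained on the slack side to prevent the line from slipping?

T_min ≈ 2200 N

Capstan equation at impending slip: T_tight/T_slack = e^{μβ}.
β = 251° = 4.381 rad; e^{μβ} = e^{0.22×4.381} = 2.622.
T_slack = T_tight / e^{μβ} = 5770 / 2.622 = 2200 N.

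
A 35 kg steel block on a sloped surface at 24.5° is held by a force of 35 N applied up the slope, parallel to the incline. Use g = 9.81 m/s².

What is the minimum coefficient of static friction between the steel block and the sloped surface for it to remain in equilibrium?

N = m g cos θ = 312.4 N.
Friction must make up the shortfall along the incline: f = m g sin θ − P = 142.4 − 35 = 107.4 N.
At the threshold f = μ_s N, so μ_s,min = 107.4/312.4 = 0.344.

μ_s,min ≈ 0.344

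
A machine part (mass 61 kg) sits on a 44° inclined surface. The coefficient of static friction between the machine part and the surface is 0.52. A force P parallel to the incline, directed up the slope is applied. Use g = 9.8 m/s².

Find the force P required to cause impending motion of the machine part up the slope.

P ≈ 639 N

At impending motion up the slope, friction acts down-slope at its limit: f = μ_s N.
P is parallel to the surface, so N = m g cos θ = 430 N.
Along the incline: P = m g sin θ + μ_s N = 415 + 0.52×430 = 639 N.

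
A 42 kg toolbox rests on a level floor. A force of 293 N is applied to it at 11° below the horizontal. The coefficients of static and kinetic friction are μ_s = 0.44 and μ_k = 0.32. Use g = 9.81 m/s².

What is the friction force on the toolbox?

f ≈ 150 N

Vertical equilibrium gives N = m g + P sin α = 467.9 N.
The horizontal driving force is P cos α = 287.6 N, so equilibrium needs friction f = 287.6 N.
The static-friction limit is μ_s N = 205.9 N.
The required friction exceeds μ_s N, so the toolbox moves and f = μ_k N = 150 N.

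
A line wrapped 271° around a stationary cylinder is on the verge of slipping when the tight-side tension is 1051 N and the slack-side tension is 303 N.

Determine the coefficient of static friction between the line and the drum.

μ ≈ 0.263

T₂/T₁ = e^{μβ} → μ = ln(T₂/T₁)/β.
β = 271° = 4.73 rad.
μ = ln(1051/303)/4.73 = ln(3.469)/4.73 = 0.263.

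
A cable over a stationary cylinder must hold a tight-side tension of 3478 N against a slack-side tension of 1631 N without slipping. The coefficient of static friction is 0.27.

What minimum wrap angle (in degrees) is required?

T₂/T₁ = e^{μβ} → β = ln(T₂/T₁)/μ.
β = ln(3478/1631)/0.27 = 0.7573/0.27 = 2.805 rad.
In degrees: β = 2.805 × 180/π = 161°.

β_min ≈ 161°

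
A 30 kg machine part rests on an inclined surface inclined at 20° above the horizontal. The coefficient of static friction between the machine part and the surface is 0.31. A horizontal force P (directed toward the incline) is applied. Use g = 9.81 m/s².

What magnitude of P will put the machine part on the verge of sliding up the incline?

At impending motion up the slope, friction acts down-slope at its limit: f = μ_s N.
Perpendicular to the incline: N = m g cos θ + P sin θ.
Along the incline: P cos θ = m g sin θ + μ_s N = m g sin θ + μ_s (m g cos θ + P sin θ).
Solving, P (cos θ − μ_s sin θ) = m g (sin θ + μ_s cos θ), so P = 30×9.81×(sin 20° + 0.31 cos 20°)/(cos 20° − 0.31 sin 20°) = 294×0.6333/0.8337 = 224 N.

P ≈ 224 N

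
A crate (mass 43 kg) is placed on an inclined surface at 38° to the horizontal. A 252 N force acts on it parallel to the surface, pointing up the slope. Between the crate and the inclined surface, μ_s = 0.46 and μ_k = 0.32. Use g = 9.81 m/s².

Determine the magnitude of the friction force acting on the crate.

f ≈ 7.7 N (up the incline)

Perpendicular to the surface, N = m g cos θ = 43·9.81·cos 38° = 332.4 N.
Parallel to the incline, ΣF = 0 gives f = m g sin θ − P = 259.7 − 252 = 7.704 N (up-slope positive).
Static friction can supply at most μ_s N = 152.9 N.
Since |7.704| ≤ 152.9 N, static friction is sufficient; f equals the required value, not μ_s N.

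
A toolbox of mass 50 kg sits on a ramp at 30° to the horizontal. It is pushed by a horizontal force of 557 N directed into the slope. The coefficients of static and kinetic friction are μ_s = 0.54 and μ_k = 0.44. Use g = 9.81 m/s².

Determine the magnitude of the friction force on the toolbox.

f ≈ 237 N (down the incline)

Normal direction: N = m g cos θ + P sin θ = 703.3 N.
Parallel to the incline: P cos θ − m g sin θ = 482.4 − 245.2 = 237.1 N; the friction needed to balance this is 237.1 N acting down the slope.
The limit of static friction is μ_s N = 379.8 N.
Since 237.1 N is within the 379.8 N limit, the toolbox stays put and friction is exactly 237 N.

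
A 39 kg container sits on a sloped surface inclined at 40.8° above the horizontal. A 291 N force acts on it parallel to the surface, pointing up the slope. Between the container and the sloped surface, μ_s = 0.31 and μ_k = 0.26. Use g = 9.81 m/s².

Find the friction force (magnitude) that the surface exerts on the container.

f ≈ 41 N (down the incline)

Perpendicular to the surface, N = m g cos θ = 39·9.81·cos 40.8° = 289.6 N.
Parallel to the incline, ΣF = 0 gives f = m g sin θ − P = 250 − 291 = -41.01 N (up-slope positive).
Static friction can supply at most μ_s N = 89.78 N.
Since |-41.01| ≤ 89.78 N, static friction is sufficient; f equals the required value, not μ_s N.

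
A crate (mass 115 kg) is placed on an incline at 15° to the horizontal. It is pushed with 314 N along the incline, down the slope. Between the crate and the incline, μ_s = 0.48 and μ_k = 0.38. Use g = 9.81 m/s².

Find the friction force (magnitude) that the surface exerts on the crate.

f ≈ 414 N (up the incline)

Normal force: N = m g cos θ = 115 × 9.81 × cos 15° = 1090 N.
The friction needed for equilibrium is m g sin θ + P = 292 + 314 = 606 N, measured positive up-slope.
The static-friction ceiling is μ_s N = 0.48 × 1090 = 523.1 N.
Since |606| > 523.1 N, static friction cannot hold it; the crate slides down the incline and kinetic friction applies: f = μ_k N = 0.38 × 1090 = 414 N.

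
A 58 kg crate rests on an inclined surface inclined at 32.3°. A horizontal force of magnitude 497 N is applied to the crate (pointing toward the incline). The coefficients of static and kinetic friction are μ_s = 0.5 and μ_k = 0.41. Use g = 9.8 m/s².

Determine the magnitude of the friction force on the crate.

f ≈ 116 N (down the incline)

Normal direction: N = m g cos θ + P sin θ = 746 N.
Parallel to the incline: P cos θ − m g sin θ = 420.1 − 303.7 = 116.4 N; the friction needed to balance this is 116.4 N acting down the slope.
The limit of static friction is μ_s N = 373 N.
Since 116.4 N is within the 373 N limit, the crate stays put and friction is exactly 116 N.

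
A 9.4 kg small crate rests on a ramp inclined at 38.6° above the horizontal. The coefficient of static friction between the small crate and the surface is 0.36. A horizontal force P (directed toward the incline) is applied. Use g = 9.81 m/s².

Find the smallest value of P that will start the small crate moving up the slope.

P ≈ 150 N

At impending motion up the slope, friction acts down-slope at its limit: f = μ_s N.
Perpendicular to the incline: N = m g cos θ + P sin θ.
Along the incline: P cos θ = m g sin θ + μ_s N = m g sin θ + μ_s (m g cos θ + P sin θ).
Solving, P (cos θ − μ_s sin θ) = m g (sin θ + μ_s cos θ), so P = 9.4×9.81×(sin 38.6° + 0.36 cos 38.6°)/(cos 38.6° − 0.36 sin 38.6°) = 92.2×0.9052/0.5569 = 150 N.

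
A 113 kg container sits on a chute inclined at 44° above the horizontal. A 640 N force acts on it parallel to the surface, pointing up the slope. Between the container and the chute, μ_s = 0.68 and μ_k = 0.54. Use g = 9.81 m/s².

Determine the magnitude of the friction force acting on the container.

Perpendicular to the surface, N = m g cos θ = 113·9.81·cos 44° = 797.4 N.
Parallel to the incline, ΣF = 0 gives f = m g sin θ − P = 770 − 640 = 130 N (up-slope positive).
Maximum static friction available: μ_s N = 0.68 × 797.4 = 542.2 N.
Since |130| ≤ 542.2 N, the container remains in static equilibrium and friction takes exactly the required value.

f ≈ 130 N (up the incline)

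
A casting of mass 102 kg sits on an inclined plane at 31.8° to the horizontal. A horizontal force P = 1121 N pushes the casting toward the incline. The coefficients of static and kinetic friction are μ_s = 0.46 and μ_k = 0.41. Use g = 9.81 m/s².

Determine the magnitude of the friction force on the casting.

f ≈ 425 N (down the incline)

The horizontal push has a component P sin θ into the surface, so N = m g cos θ + P sin θ = 850.4 + 590.7 = 1441 N.
Parallel to the incline: P cos θ − m g sin θ = 952.7 − 527.3 = 425.4 N; the friction needed to balance this is 425.4 N acting down the slope.
Maximum static friction: μ_s N = 0.46 × 1441 = 662.9 N.
Since 425.4 N is within the 662.9 N limit, the casting stays put and friction is exactly 425 N.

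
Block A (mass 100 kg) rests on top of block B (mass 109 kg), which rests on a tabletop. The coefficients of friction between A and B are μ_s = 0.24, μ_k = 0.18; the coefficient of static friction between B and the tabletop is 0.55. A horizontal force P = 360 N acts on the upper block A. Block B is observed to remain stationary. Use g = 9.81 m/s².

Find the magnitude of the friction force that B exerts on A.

The normal force B exerts on A is simply A's weight, N₁ = 981 N.
Maximum static friction on A from B: μ_s N₁ = 0.24×981 = 235.4 N.
Since P = 360 N > 235.4 N, A slides on B; the A–B friction is kinetic: f₁ = μ_k N₁ = 0.18×981 = 177 N.
B experiences an equal 177 N forward from A (third law). B is in equilibrium, so the floor supplies f₂ = 177 N of static friction (limit μ_s(m_A+m_B)g = 1128 N, not exceeded).

f ≈ 177 N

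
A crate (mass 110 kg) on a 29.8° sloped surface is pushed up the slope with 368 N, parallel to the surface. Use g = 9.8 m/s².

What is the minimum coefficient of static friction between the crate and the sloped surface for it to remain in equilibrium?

μ_s,min ≈ 0.179

N = m g cos θ = 935.5 N.
Friction must make up the shortfall along the incline: f = m g sin θ − P = 535.7 − 368 = 167.7 N.
At the threshold f = μ_s N, so μ_s,min = 167.7/935.5 = 0.179.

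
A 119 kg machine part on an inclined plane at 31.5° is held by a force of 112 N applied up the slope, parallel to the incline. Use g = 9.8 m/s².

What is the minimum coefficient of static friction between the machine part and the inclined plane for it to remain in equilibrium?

N = m g cos θ = 994.3 N.
Friction must make up the shortfall along the incline: f = m g sin θ − P = 609.3 − 112 = 497.3 N.
At the threshold f = μ_s N, so μ_s,min = 497.3/994.3 = 0.5.

μ_s,min ≈ 0.5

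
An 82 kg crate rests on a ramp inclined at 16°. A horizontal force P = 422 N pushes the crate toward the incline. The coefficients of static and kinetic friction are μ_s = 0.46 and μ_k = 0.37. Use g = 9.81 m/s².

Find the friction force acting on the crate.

f ≈ 184 N (down the incline)

The horizontal push has a component P sin θ into the surface, so N = m g cos θ + P sin θ = 773.3 + 116.3 = 889.6 N.
Along the incline, the net driving force (taking up-slope positive) is P cos θ − m g sin θ = 405.7 − 221.7 = 183.9 N, so equilibrium requires friction f = -183.9 N (down-slope).
Maximum static friction: μ_s N = 0.46 × 889.6 = 409.2 N.
Since 183.9 N is within the 409.2 N limit, the crate stays put and friction is exactly 184 N.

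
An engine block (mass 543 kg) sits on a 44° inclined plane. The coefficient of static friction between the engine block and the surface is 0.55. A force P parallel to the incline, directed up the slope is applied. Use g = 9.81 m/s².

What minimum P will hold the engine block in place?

P_min ≈ 1590 N

The engine block tends to slide down (tan θ > μ_s), so at the point of impending slip friction acts up-slope at its limit: f = μ_s N.
P is parallel to the surface, so N = m g cos θ = 3830 N.
Along the incline: P + μ_s N = m g sin θ, so P = 3700 − 0.55×3830 = 1590 N.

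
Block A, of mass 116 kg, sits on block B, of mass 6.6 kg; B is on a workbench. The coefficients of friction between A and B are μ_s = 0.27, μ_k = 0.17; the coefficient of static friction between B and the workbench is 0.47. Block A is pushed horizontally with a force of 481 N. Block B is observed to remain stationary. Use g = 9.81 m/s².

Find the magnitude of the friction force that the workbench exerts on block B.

f ≈ 193 N

Normal force at the A–B interface: N₁ = m_A g = 1138 N.
Maximum static friction on A from B: μ_s N₁ = 0.27×1138 = 307.2 N.
Since P = 481 N > 307.2 N, A slides on B; the A–B friction is kinetic: f₁ = μ_k N₁ = 0.17×1138 = 193 N.
By Newton's third law B feels 193 N forward from A. With B stationary, the floor's static friction on B balances it: f₂ = 193 N (well within μ_s(m_A+m_B)g = 565.3 N).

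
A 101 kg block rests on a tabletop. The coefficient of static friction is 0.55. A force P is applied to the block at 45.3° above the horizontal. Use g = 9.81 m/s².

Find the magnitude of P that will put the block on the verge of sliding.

N = m g − P sin α (the pull lifts the block).
At impending slip, P cos α = μ_s N = μ_s (m g − P sin α).
Solving: P (cos α + μ_s sin α) = μ_s m g → P = 0.55×991/(cos 45.3° + 0.55 sin 45.3°) = 545/1.094 = 498 N.

P ≈ 498 N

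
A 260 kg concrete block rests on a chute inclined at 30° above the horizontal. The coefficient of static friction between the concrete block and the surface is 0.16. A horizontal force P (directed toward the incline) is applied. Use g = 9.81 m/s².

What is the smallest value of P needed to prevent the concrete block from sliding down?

The concrete block tends to slide down (tan θ > μ_s), so at the point of impending slip friction acts up-slope at its limit: f = μ_s N.
Perpendicular to the incline: N = m g cos θ + P sin θ.
Along the incline: P cos θ + μ_s N = m g sin θ, i.e. P cos θ + μ_s (m g cos θ + P sin θ) = m g sin θ.
Solving, P (cos θ + μ_s sin θ) = m g (sin θ − μ_s cos θ), so P = 2550×0.3614/0.946 = 974 N.

P_min ≈ 974 N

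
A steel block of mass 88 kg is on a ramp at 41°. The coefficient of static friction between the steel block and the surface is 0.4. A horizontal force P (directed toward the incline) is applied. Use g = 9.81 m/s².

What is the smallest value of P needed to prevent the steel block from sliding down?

P_min ≈ 301 N

The steel block tends to slide down (tan θ > μ_s), so at the point of impending slip friction acts up-slope at its limit: f = μ_s N.
Perpendicular to the incline: N = m g cos θ + P sin θ.
Along the incline: P cos θ + μ_s N = m g sin θ, i.e. P cos θ + μ_s (m g cos θ + P sin θ) = m g sin θ.
Solving, P (cos θ + μ_s sin θ) = m g (sin θ − μ_s cos θ), so P = 863×0.3542/1.017 = 301 N.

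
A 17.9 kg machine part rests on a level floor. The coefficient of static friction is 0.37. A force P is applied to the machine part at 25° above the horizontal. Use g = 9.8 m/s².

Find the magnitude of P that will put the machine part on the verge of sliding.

P ≈ 61.1 N

N = m g − P sin α (the pull lifts the machine part).
At impending slip, P cos α = μ_s N = μ_s (m g − P sin α).
Solving: P (cos α + μ_s sin α) = μ_s m g → P = 0.37×175/(cos 25° + 0.37 sin 25°) = 64.9/1.063 = 61.1 N.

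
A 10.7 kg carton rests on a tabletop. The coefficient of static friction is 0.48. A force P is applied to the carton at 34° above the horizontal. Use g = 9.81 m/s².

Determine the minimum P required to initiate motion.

P ≈ 45.9 N

N = m g − P sin α (the pull lifts the carton).
At impending slip, P cos α = μ_s N = μ_s (m g − P sin α).
Solving: P (cos α + μ_s sin α) = μ_s m g → P = 0.48×105/(cos 34° + 0.48 sin 34°) = 50.4/1.097 = 45.9 N.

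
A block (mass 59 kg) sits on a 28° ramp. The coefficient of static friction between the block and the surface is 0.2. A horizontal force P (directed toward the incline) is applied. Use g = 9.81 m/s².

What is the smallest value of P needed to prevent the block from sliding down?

The block tends to slide down (tan θ > μ_s), so at the point of impending slip friction acts up-slope at its limit: f = μ_s N.
Perpendicular to the incline: N = m g cos θ + P sin θ.
Along the incline: P cos θ + μ_s N = m g sin θ, i.e. P cos θ + μ_s (m g cos θ + P sin θ) = m g sin θ.
Solving, P (cos θ + μ_s sin θ) = m g (sin θ − μ_s cos θ), so P = 579×0.2929/0.9768 = 174 N.

P_min ≈ 174 N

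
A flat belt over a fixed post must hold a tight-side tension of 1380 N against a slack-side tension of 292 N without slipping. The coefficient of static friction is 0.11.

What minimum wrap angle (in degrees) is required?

T₂/T₁ = e^{μβ} → β = ln(T₂/T₁)/μ.
β = ln(1380/292)/0.11 = 1.553/0.11 = 14.12 rad.
In degrees: β = 14.12 × 180/π = 809°.

β_min ≈ 809°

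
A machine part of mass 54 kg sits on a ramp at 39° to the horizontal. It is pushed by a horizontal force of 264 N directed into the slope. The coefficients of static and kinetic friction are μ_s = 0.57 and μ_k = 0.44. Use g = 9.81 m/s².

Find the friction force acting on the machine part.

Resolve perpendicular to the incline: N = m g cos θ + P sin θ = 54×9.81×cos 39° + 264×sin 39° = 577.8 N.
Along the incline, the net driving force (taking up-slope positive) is P cos θ − m g sin θ = 205.2 − 333.4 = -128.2 N, so equilibrium requires friction f = 128.2 N (up-slope).
Maximum static friction: μ_s N = 0.57 × 577.8 = 329.4 N.
|f_req| = 128.2 ≤ 329.4 N → the machine part is in equilibrium; friction equals the required value.

f ≈ 128 N (up the incline)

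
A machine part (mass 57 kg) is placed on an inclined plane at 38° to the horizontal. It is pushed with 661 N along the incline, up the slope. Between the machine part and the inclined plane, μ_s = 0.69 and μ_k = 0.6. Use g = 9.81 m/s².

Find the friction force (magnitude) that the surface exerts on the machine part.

The normal reaction is N = m g cos θ = 440.6 N.
The friction needed for equilibrium is m g sin θ − P = 344.3 − 661 = -316.7 N, measured positive up-slope.
The static-friction ceiling is μ_s N = 0.69 × 440.6 = 304 N.
|-316.7| exceeds 304 N, so the machine part slips up-slope; friction is kinetic, f = μ_k N = 0.6×440.6 = 264 N.

f ≈ 264 N (down the incline)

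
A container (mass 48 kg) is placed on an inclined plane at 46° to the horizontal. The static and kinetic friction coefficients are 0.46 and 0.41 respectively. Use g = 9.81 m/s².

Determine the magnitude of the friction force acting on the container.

Perpendicular to the surface, N = m g cos θ = 48·9.81·cos 46° = 327.1 N.
For equilibrium along the incline, friction must balance the weight component: f = m g sin θ = 338.7 N up the slope.
The static-friction ceiling is μ_s N = 0.46 × 327.1 = 150.5 N.
Since |338.7| > 150.5 N, static friction cannot hold it; the container slides down the incline and kinetic friction applies: f = μ_k N = 0.41 × 327.1 = 134 N.

f ≈ 134 N (up the incline)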